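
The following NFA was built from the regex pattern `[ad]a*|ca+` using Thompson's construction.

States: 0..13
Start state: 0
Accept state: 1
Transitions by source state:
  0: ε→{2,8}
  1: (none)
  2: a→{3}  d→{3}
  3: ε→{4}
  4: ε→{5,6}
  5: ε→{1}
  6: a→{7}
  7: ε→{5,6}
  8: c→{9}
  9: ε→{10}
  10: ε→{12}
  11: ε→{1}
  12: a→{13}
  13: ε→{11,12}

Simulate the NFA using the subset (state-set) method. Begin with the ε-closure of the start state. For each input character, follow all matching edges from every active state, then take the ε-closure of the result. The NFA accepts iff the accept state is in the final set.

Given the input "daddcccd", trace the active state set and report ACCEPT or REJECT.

start: ε-closure({0}) = {0,2,8}
'd' @ 1: {1,3,4,5,6}  ✓accept
'a' @ 2: {1,5,6,7}  ✓accept
'd' @ 3: {}  — state set empty
rest 'dcccd' ignored (set empty)
final: {}; accept 1 not in set

Answer: REJECT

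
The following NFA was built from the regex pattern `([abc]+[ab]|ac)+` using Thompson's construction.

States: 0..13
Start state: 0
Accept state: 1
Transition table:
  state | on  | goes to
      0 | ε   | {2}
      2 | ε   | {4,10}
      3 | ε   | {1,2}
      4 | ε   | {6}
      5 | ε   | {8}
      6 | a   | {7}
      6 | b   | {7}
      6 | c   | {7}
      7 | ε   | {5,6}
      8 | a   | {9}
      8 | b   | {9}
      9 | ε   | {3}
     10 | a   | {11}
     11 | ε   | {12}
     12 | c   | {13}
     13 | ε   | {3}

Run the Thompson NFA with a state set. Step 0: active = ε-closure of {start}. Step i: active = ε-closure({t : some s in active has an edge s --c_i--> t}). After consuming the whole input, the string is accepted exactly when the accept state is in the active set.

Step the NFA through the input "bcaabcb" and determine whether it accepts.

start: ε-closure({0}) = {0,2,4,6,10}
'b' @ 1: {5,6,7,8}
'c' @ 2: {5,6,7,8}
'a' @ 3: {1,2,3,4,5,6,7,8,9,10}  ✓accept
'a' @ 4: {1,2,3,4,5,6,7,8,9,10,11,12}  ✓accept
'b' @ 5: {1,2,3,4,5,6,7,8,9,10}  ✓accept
'c' @ 6: {5,6,7,8}
'b' @ 7: {1,2,3,4,5,6,7,8,9,10}  ✓accept
end set {1,2,3,4,5,6,7,8,9,10} — state 1 in

Answer: ACCEPT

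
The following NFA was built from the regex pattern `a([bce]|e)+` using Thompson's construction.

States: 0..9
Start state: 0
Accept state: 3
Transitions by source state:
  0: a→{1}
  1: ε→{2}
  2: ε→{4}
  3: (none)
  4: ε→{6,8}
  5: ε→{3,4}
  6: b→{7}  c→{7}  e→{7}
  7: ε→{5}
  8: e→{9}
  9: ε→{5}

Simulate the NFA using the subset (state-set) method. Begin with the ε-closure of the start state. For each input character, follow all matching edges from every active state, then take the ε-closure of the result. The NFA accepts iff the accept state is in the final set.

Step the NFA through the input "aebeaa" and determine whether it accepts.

Answer: REJECT

Steps:
initial (ε-close {0}): {0}
'a' @ 1: {1,2,4,6,8}
'e' @ 2: {3,4,5,6,7,8,9}  ✓accept
'b' @ 3: {3,4,5,6,7,8}  ✓accept
'e' @ 4: {3,4,5,6,7,8,9}  ✓accept
'a' @ 5: {}  — no active states
rest 'a' ignored (set empty)
final: {}; accept 3 not in set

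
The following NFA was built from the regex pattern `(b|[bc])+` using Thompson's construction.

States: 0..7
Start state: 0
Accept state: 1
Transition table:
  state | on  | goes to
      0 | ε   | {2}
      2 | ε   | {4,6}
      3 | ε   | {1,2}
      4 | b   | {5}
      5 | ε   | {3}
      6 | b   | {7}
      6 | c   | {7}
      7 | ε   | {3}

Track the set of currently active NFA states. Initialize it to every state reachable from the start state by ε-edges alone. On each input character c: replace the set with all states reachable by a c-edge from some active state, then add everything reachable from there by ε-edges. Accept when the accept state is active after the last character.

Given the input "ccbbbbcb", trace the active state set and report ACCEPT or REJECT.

start: ε-closure({0}) = {0,2,4,6}
'c' @ 1: {1,2,3,4,6,7}  ✓accept
'c' @ 2: {1,2,3,4,6,7}  ✓accept
'b' @ 3: {1,2,3,4,5,6,7}  ✓accept
'b' @ 4: {1,2,3,4,5,6,7}  ✓accept
'b' @ 5: {1,2,3,4,5,6,7}  ✓accept
'b' @ 6: {1,2,3,4,5,6,7}  ✓accept
'c' @ 7: {1,2,3,4,6,7}  ✓accept
'b' @ 8: {1,2,3,4,5,6,7}  ✓accept
final: {1,2,3,4,5,6,7}; accept 1 in set

Answer: ACCEPT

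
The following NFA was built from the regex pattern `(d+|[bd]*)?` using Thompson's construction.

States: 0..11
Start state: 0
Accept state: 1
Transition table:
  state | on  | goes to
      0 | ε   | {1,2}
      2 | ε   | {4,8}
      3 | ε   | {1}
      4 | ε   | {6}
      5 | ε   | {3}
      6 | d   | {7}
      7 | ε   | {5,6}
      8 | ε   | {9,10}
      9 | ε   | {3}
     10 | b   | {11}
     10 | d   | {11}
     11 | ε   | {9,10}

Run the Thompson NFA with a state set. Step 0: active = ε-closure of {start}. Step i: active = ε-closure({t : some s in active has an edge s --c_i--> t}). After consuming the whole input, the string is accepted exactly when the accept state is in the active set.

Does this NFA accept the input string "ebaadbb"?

Answer: REJECT

Steps:
start: ε-closure({0}) = {0,1,2,3,4,6,8,9,10}
'e' @ 1: {}  — dead — no transitions
rest 'baadbb' ignored (set empty)
after full input: {}  (accept=1 not in)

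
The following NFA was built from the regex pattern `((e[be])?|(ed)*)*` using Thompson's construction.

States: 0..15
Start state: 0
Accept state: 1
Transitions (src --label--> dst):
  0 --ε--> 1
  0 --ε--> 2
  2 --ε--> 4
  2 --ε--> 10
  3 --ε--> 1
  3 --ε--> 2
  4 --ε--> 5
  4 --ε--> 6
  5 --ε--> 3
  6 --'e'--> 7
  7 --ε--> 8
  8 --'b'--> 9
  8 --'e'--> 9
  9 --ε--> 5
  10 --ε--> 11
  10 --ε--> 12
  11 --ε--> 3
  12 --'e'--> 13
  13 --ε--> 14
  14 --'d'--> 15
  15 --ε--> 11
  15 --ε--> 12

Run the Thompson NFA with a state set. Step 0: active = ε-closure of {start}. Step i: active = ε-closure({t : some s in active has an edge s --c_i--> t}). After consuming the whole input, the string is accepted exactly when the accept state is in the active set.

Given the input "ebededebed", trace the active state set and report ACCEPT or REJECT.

Answer: ACCEPT

Steps:
initial (ε-close {0}): {0,1,2,3,4,5,6,10,11,12}
'e' @ 1: {7,8,13,14}
'b' @ 2: {1,2,3,4,5,6,9,10,11,12}  ✓accept
'e' @ 3: {7,8,13,14}
'd' @ 4: {1,2,3,4,5,6,10,11,12,15}  ✓accept
'e' @ 5: {7,8,13,14}
'd' @ 6: {1,2,3,4,5,6,10,11,12,15}  ✓accept
'e' @ 7: {7,8,13,14}
'b' @ 8: {1,2,3,4,5,6,9,10,11,12}  ✓accept
'e' @ 9: {7,8,13,14}
'd' @ 10: {1,2,3,4,5,6,10,11,12,15}  ✓accept
final: {1,2,3,4,5,6,10,11,12,15}; accept 1 in set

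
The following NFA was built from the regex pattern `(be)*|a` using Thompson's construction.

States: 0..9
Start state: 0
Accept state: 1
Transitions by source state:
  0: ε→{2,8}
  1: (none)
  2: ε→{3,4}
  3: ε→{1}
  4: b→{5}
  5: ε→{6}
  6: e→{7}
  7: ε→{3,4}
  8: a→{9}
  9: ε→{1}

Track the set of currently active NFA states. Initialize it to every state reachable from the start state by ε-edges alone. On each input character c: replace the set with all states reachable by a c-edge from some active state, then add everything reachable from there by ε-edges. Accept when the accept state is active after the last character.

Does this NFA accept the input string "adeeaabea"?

initial (ε-close {0}): {0,1,2,3,4,8}
'a' @ 1: {1,9}  (accept∈set)
'd' @ 2: {}  — no active states
rest 'eeaabea' ignored (set empty)
after full input: {}  (accept=1 not in)

Answer: REJECT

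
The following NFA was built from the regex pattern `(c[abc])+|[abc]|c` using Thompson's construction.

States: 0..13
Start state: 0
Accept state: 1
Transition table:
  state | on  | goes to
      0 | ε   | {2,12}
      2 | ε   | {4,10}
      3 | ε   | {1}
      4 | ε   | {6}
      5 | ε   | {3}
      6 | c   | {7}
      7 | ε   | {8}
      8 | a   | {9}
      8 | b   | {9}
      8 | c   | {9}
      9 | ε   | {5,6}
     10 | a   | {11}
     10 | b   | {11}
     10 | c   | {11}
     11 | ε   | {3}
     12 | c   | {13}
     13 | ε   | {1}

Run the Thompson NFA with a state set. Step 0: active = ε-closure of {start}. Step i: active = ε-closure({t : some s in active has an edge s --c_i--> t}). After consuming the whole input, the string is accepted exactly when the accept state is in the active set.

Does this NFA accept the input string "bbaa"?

Answer: REJECT

Trace:
start: ε-closure({0}) = {0,2,4,6,10,12}
'b' @ 1: {1,3,11}  (accept∈set)
'b' @ 2: {}  — state set empty
rest 'aa' ignored (set empty)
end set {} — state 1 not in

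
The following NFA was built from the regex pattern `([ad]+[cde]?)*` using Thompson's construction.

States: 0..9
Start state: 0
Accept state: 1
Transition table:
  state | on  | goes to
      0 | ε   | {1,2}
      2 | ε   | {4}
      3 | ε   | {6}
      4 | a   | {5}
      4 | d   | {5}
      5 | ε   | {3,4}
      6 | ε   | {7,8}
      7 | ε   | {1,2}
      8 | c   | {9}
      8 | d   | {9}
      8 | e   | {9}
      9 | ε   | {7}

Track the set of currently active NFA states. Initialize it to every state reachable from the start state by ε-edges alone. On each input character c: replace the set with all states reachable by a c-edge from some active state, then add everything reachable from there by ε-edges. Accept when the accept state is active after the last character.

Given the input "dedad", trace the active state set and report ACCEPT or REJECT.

S₀ = ε-closure({0}) = {0,1,2,4}
'd' @ 1: {1,2,3,4,5,6,7,8}  ✓accept
'e' @ 2: {1,2,4,7,9}  ✓accept
'd' @ 3: {1,2,3,4,5,6,7,8}  ✓accept
'a' @ 4: {1,2,3,4,5,6,7,8}  ✓accept
'd' @ 5: {1,2,3,4,5,6,7,8,9}  ✓accept
final: {1,2,3,4,5,6,7,8,9}; accept 1 in set

Answer: ACCEPT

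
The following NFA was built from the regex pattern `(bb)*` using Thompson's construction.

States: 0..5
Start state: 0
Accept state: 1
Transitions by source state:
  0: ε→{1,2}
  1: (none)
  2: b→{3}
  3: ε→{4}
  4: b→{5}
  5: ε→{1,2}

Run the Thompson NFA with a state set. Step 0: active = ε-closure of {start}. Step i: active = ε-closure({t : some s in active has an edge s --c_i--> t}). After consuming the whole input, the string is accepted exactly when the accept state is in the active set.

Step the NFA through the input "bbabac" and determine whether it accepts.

Answer: REJECT

Trace:
initial (ε-close {0}): {0,1,2}
'b' @ 1: {3,4}
'b' @ 2: {1,2,5}  (accept∈set)
'a' @ 3: {}  — state set empty
rest 'bac' ignored (set empty)
after full input: {}  (accept=1 not in)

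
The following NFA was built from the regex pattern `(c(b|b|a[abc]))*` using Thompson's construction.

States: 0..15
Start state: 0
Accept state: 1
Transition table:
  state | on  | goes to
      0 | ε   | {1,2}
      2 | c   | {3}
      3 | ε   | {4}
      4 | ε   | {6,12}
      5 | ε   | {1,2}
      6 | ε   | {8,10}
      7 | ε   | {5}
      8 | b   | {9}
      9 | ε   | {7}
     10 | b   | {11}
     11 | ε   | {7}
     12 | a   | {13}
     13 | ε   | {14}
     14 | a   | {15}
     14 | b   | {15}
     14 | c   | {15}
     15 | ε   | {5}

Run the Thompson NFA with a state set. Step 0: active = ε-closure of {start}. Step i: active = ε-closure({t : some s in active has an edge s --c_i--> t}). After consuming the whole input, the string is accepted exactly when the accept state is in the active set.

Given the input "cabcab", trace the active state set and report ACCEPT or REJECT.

Answer: ACCEPT

Steps:
S₀ = ε-closure({0}) = {0,1,2}
'c' @ 1: {3,4,6,8,10,12}
'a' @ 2: {13,14}
'b' @ 3: {1,2,5,15}  [accepting]
'c' @ 4: {3,4,6,8,10,12}
'a' @ 5: {13,14}
'b' @ 6: {1,2,5,15}  [accepting]
final: {1,2,5,15}; accept 1 in set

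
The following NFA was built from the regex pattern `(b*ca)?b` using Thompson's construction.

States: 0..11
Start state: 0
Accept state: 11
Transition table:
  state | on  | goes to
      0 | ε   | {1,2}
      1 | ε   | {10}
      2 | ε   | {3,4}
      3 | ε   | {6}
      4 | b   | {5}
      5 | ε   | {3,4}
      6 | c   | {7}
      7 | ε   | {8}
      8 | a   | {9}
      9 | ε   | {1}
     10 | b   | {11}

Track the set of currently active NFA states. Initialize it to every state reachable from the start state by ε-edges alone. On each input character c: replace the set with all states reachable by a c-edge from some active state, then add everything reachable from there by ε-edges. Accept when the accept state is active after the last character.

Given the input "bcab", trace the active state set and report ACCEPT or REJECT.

initial (ε-close {0}): {0,1,2,3,4,6,10}
'b' @ 1: {3,4,5,6,11}  (accept∈set)
'c' @ 2: {7,8}
'a' @ 3: {1,9,10}
'b' @ 4: {11}  (accept∈set)
final: {11}; accept 11 in set

Answer: ACCEPT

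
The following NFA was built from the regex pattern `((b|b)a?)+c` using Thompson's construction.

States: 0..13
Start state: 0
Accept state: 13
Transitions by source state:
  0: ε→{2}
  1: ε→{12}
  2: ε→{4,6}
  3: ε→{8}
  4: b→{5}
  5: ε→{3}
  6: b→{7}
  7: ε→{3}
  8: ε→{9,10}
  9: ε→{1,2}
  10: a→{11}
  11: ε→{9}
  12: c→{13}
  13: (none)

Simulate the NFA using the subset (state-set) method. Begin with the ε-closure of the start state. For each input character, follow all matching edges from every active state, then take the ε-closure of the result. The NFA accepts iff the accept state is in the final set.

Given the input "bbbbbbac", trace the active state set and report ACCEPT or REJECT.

start: ε-closure({0}) = {0,2,4,6}
'b' @ 1: {1,2,3,4,5,6,7,8,9,10,12}
'b' @ 2: {1,2,3,4,5,6,7,8,9,10,12}
'b' @ 3: {1,2,3,4,5,6,7,8,9,10,12}
'b' @ 4: {1,2,3,4,5,6,7,8,9,10,12}
'b' @ 5: {1,2,3,4,5,6,7,8,9,10,12}
'b' @ 6: {1,2,3,4,5,6,7,8,9,10,12}
'a' @ 7: {1,2,4,6,9,11,12}
'c' @ 8: {13}  ✓accept
end set {13} — state 13 in

Answer: ACCEPT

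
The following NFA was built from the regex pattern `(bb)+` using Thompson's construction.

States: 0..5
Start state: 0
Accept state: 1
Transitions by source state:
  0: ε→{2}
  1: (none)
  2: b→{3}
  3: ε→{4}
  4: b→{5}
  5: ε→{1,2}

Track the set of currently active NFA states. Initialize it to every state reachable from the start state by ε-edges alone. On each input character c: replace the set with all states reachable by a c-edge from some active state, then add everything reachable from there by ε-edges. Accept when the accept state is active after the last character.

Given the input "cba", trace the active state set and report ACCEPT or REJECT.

Answer: REJECT

Trace:
S₀ = ε-closure({0}) = {0,2}
'c' @ 1: {}  — no active states
rest 'ba' ignored (set empty)
end set {} — state 1 not in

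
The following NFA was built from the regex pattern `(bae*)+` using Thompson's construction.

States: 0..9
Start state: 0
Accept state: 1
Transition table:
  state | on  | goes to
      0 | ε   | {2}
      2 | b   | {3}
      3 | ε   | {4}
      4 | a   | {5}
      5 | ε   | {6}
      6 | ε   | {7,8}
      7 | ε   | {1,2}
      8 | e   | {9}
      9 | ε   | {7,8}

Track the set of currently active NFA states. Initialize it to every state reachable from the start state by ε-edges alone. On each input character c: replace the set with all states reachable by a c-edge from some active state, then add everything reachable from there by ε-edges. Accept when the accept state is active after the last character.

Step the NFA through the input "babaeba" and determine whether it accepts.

Answer: ACCEPT

Steps:
initial (ε-close {0}): {0,2}
'b' @ 1: {3,4}
'a' @ 2: {1,2,5,6,7,8}  [accepting]
'b' @ 3: {3,4}
'a' @ 4: {1,2,5,6,7,8}  [accepting]
'e' @ 5: {1,2,7,8,9}  [accepting]
'b' @ 6: {3,4}
'a' @ 7: {1,2,5,6,7,8}  [accepting]
after full input: {1,2,5,6,7,8}  (accept=1 in)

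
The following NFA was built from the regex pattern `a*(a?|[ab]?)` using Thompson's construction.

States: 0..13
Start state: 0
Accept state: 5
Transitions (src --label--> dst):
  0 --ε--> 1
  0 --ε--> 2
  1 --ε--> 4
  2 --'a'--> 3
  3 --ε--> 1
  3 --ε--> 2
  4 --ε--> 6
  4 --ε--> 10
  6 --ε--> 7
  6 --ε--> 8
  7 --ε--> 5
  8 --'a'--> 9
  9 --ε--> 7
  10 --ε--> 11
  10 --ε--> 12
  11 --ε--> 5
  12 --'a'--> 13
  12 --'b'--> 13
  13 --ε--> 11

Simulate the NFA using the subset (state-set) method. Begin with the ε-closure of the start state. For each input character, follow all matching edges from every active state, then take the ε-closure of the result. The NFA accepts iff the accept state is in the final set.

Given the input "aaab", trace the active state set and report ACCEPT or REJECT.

Answer: ACCEPT

Trace:
initial (ε-close {0}): {0,1,2,4,5,6,7,8,10,11,12}
'a' @ 1: {1,2,3,4,5,6,7,8,9,10,11,12,13}  (accept∈set)
'a' @ 2: {1,2,3,4,5,6,7,8,9,10,11,12,13}  (accept∈set)
'a' @ 3: {1,2,3,4,5,6,7,8,9,10,11,12,13}  (accept∈set)
'b' @ 4: {5,11,13}  (accept∈set)
after full input: {5,11,13}  (accept=5 in)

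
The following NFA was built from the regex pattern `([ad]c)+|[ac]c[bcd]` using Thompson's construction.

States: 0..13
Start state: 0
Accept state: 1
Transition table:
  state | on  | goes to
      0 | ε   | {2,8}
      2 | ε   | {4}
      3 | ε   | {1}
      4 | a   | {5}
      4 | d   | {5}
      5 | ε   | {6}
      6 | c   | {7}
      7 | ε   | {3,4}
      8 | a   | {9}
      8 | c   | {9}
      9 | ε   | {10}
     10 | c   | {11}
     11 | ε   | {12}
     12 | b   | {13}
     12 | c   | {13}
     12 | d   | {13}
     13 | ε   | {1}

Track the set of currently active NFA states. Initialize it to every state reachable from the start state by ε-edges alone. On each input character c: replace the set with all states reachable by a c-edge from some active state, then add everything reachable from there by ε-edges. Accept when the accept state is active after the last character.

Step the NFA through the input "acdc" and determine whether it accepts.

Answer: ACCEPT

Derivation:
start: ε-closure({0}) = {0,2,4,8}
'a' @ 1: {5,6,9,10}
'c' @ 2: {1,3,4,7,11,12}  ✓accept
'd' @ 3: {1,5,6,13}  ✓accept
'c' @ 4: {1,3,4,7}  ✓accept
final: {1,3,4,7}; accept 1 in set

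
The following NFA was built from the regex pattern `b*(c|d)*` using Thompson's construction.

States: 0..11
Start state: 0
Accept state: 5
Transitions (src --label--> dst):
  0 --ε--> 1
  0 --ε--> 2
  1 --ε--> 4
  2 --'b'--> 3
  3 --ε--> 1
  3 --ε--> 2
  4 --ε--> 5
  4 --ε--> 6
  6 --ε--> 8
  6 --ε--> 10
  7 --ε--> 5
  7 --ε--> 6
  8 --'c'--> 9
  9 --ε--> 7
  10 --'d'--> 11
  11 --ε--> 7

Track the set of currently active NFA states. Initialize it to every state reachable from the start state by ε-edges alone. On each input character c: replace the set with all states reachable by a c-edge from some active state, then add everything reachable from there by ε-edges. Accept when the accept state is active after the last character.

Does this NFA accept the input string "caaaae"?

Answer: REJECT

Trace:
S₀ = ε-closure({0}) = {0,1,2,4,5,6,8,10}
'c' @ 1: {5,6,7,8,9,10}  ✓accept
'a' @ 2: {}  — no active states
rest 'aaae' ignored (set empty)
end set {} — state 5 not in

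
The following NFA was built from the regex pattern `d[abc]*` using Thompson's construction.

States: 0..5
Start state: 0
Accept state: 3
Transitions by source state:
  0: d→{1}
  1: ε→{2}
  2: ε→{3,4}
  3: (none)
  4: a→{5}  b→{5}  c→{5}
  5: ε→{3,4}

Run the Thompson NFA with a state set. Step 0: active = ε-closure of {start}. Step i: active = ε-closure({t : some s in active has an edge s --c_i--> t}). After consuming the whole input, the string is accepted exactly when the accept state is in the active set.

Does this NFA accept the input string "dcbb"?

Answer: ACCEPT

Trace:
initial (ε-close {0}): {0}
'd' @ 1: {1,2,3,4}  ✓accept
'c' @ 2: {3,4,5}  ✓accept
'b' @ 3: {3,4,5}  ✓accept
'b' @ 4: {3,4,5}  ✓accept
end set {3,4,5} — state 3 in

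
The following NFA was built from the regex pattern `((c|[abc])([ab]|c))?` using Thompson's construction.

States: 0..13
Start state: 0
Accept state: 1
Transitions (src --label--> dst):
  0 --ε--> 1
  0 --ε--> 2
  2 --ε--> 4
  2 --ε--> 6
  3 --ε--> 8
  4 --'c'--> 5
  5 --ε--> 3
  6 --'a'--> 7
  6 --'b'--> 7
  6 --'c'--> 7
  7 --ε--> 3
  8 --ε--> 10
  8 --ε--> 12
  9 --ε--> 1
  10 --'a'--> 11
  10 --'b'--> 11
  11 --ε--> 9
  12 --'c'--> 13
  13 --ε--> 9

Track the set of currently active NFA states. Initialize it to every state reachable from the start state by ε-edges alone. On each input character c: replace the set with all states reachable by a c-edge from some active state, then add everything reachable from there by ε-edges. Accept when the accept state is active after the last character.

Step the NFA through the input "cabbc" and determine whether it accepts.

start: ε-closure({0}) = {0,1,2,4,6}
'c' @ 1: {3,5,7,8,10,12}
'a' @ 2: {1,9,11}  ✓accept
'b' @ 3: {}  — no active states
rest 'bc' ignored (set empty)
end set {} — state 1 not in

Answer: REJECT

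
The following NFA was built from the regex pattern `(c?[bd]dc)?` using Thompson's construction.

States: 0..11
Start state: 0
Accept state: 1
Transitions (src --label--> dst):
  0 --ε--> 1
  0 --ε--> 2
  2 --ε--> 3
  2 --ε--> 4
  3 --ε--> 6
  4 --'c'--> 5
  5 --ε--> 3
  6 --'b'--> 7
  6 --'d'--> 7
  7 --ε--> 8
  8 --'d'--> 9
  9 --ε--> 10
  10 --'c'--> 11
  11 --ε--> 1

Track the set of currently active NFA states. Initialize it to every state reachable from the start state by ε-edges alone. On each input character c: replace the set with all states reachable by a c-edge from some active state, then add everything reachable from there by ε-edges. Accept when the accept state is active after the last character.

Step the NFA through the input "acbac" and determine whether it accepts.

S₀ = ε-closure({0}) = {0,1,2,3,4,6}
'a' @ 1: {}  — no active states
rest 'cbac' ignored (set empty)
after full input: {}  (accept=1 not in)

Answer: REJECT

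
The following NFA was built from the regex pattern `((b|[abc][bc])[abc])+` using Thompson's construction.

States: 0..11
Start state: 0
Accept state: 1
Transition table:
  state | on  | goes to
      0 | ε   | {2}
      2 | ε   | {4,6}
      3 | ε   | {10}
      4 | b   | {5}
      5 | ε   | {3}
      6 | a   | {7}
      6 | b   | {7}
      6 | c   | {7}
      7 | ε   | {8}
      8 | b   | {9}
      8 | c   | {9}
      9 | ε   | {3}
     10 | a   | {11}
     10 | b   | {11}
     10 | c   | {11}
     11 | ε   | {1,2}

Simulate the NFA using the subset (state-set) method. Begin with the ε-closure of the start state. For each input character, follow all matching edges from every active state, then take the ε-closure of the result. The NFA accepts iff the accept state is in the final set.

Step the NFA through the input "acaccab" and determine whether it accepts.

Answer: REJECT

Trace:
start: ε-closure({0}) = {0,2,4,6}
'a' @ 1: {7,8}
'c' @ 2: {3,9,10}
'a' @ 3: {1,2,4,6,11}  [accepting]
'c' @ 4: {7,8}
'c' @ 5: {3,9,10}
'a' @ 6: {1,2,4,6,11}  [accepting]
'b' @ 7: {3,5,7,8,10}
final: {3,5,7,8,10}; accept 1 not in set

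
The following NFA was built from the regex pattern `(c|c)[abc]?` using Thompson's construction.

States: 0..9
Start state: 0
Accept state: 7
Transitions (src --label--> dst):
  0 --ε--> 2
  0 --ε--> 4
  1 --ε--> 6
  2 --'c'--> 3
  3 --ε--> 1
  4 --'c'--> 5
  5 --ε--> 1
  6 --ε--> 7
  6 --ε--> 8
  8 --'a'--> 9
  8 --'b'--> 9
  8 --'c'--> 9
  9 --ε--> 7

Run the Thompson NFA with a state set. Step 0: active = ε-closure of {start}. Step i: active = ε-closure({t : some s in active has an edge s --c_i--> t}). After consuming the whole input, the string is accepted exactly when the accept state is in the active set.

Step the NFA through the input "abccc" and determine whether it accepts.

start: ε-closure({0}) = {0,2,4}
'a' @ 1: {}  — dead — no transitions
rest 'bccc' ignored (set empty)
end set {} — state 7 not in

Answer: REJECT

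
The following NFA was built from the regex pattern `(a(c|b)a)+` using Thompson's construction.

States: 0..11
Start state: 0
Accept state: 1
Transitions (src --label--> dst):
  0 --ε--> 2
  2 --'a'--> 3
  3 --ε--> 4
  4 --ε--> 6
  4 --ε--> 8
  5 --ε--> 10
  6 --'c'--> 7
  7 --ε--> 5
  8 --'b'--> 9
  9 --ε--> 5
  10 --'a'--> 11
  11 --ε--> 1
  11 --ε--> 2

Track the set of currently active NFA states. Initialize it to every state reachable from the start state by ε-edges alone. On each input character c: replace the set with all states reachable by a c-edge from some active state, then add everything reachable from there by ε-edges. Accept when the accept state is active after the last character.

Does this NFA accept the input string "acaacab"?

Answer: REJECT

Steps:
S₀ = ε-closure({0}) = {0,2}
'a' @ 1: {3,4,6,8}
'c' @ 2: {5,7,10}
'a' @ 3: {1,2,11}  [accepting]
'a' @ 4: {3,4,6,8}
'c' @ 5: {5,7,10}
'a' @ 6: {1,2,11}  [accepting]
'b' @ 7: {}  — dead — no transitions
after full input: {}  (accept=1 not in)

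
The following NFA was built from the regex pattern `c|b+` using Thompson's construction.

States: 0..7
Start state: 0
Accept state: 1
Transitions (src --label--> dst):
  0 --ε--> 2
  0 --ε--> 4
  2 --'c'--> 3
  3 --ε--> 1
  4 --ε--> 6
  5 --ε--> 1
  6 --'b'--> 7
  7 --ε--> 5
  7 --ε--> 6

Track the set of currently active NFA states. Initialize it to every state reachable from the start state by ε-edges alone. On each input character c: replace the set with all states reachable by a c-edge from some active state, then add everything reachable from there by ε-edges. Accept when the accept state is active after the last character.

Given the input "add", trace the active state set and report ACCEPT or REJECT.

Answer: REJECT

Trace:
start: ε-closure({0}) = {0,2,4,6}
'a' @ 1: {}  — no active states
rest 'dd' ignored (set empty)
after full input: {}  (accept=1 not in)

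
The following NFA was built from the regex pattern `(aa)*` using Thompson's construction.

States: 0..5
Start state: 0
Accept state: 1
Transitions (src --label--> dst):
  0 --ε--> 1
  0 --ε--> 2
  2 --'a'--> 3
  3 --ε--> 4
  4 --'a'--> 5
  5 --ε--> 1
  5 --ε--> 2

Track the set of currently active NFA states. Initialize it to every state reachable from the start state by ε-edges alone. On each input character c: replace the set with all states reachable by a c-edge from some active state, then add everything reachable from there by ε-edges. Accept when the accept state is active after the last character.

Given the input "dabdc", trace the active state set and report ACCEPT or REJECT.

Answer: REJECT

Derivation:
initial (ε-close {0}): {0,1,2}
'd' @ 1: {}  — no active states
rest 'abdc' ignored (set empty)
end set {} — state 1 not in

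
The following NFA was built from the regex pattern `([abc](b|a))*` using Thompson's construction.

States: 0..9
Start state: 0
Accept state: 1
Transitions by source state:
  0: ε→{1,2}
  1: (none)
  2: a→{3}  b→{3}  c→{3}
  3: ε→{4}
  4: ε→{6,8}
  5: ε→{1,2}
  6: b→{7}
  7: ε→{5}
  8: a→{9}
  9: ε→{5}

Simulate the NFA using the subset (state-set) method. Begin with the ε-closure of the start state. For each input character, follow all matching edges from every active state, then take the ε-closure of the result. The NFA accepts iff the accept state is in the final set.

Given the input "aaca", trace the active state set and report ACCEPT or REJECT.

Answer: ACCEPT

Derivation:
S₀ = ε-closure({0}) = {0,1,2}
'a' @ 1: {3,4,6,8}
'a' @ 2: {1,2,5,9}  (accept∈set)
'c' @ 3: {3,4,6,8}
'a' @ 4: {1,2,5,9}  (accept∈set)
final: {1,2,5,9}; accept 1 in set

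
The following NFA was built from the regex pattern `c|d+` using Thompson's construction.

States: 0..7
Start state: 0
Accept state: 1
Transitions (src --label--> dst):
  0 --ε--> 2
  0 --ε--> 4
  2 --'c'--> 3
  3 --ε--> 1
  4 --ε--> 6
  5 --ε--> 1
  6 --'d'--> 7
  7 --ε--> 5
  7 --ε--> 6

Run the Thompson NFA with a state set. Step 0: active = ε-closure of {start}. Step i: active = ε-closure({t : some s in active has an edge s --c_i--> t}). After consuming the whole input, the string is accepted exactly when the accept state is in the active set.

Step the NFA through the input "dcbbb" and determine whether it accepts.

Answer: REJECT

Trace:
initial (ε-close {0}): {0,2,4,6}
'd' @ 1: {1,5,6,7}  ✓accept
'c' @ 2: {}  — dead — no transitions
rest 'bbb' ignored (set empty)
after full input: {}  (accept=1 not in)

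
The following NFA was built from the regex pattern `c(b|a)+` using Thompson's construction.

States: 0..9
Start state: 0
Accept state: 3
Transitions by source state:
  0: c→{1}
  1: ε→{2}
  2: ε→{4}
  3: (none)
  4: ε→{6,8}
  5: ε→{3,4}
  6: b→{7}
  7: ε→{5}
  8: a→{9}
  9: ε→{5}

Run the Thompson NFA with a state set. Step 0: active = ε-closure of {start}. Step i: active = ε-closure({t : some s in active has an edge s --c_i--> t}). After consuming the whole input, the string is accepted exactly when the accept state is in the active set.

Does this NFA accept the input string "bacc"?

initial (ε-close {0}): {0}
'b' @ 1: {}  — dead — no transitions
rest 'acc' ignored (set empty)
after full input: {}  (accept=3 not in)

Answer: REJECT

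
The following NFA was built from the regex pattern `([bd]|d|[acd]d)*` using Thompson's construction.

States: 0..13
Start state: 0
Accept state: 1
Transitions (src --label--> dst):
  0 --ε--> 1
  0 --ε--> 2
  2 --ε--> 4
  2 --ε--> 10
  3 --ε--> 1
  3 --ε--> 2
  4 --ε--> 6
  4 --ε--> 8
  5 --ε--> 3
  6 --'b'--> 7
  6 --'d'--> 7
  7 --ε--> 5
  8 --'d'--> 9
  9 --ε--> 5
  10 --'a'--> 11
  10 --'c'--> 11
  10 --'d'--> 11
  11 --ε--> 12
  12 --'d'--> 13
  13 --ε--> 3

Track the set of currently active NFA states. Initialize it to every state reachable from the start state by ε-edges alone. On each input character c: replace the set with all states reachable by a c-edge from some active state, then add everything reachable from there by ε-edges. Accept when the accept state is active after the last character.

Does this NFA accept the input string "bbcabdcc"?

initial (ε-close {0}): {0,1,2,4,6,8,10}
'b' @ 1: {1,2,3,4,5,6,7,8,10}  ✓accept
'b' @ 2: {1,2,3,4,5,6,7,8,10}  ✓accept
'c' @ 3: {11,12}
'a' @ 4: {}  — no active states
rest 'bdcc' ignored (set empty)
after full input: {}  (accept=1 not in)

Answer: REJECT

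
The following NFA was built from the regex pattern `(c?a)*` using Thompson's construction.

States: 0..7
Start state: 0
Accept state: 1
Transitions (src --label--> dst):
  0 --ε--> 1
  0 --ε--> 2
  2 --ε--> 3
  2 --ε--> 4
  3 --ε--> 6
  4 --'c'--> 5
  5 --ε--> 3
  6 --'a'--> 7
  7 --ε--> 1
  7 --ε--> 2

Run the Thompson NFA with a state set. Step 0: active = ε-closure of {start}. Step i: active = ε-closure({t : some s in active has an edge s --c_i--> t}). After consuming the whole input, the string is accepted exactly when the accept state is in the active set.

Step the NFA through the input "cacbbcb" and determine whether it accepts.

Answer: REJECT

Trace:
start: ε-closure({0}) = {0,1,2,3,4,6}
'c' @ 1: {3,5,6}
'a' @ 2: {1,2,3,4,6,7}  (accept∈set)
'c' @ 3: {3,5,6}
'b' @ 4: {}  — no active states
rest 'bcb' ignored (set empty)
end set {} — state 1 not in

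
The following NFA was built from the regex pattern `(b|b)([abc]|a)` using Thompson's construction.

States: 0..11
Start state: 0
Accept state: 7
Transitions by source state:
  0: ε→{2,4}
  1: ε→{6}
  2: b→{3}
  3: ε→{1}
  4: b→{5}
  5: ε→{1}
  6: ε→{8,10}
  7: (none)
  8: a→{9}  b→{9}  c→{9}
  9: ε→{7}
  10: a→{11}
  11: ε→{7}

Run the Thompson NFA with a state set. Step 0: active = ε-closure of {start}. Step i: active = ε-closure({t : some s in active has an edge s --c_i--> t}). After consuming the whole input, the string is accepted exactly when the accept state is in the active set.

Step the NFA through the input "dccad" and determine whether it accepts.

Answer: REJECT

Derivation:
start: ε-closure({0}) = {0,2,4}
'd' @ 1: {}  — state set empty
rest 'ccad' ignored (set empty)
end set {} — state 7 not in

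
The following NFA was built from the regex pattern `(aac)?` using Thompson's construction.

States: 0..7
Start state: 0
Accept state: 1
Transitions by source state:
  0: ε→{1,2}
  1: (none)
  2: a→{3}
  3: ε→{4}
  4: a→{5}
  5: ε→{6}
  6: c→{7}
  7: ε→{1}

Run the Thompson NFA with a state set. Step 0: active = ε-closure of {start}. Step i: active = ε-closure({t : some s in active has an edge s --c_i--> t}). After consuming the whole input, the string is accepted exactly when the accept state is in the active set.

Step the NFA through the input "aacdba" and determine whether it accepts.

Answer: REJECT

Trace:
start: ε-closure({0}) = {0,1,2}
'a' @ 1: {3,4}
'a' @ 2: {5,6}
'c' @ 3: {1,7}  [accepting]
'd' @ 4: {}  — state set empty
rest 'ba' ignored (set empty)
end set {} — state 1 not in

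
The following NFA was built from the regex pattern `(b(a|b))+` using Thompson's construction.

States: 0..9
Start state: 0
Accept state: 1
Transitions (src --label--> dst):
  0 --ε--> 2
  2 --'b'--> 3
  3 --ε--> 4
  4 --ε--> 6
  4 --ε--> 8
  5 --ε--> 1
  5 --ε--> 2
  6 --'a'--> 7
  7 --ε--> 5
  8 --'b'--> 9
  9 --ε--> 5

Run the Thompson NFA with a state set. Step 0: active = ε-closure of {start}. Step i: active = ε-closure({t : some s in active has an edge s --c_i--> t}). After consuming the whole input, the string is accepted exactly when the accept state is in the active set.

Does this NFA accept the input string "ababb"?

Answer: REJECT

Steps:
start: ε-closure({0}) = {0,2}
'a' @ 1: {}  — state set empty
rest 'babb' ignored (set empty)
after full input: {}  (accept=1 not in)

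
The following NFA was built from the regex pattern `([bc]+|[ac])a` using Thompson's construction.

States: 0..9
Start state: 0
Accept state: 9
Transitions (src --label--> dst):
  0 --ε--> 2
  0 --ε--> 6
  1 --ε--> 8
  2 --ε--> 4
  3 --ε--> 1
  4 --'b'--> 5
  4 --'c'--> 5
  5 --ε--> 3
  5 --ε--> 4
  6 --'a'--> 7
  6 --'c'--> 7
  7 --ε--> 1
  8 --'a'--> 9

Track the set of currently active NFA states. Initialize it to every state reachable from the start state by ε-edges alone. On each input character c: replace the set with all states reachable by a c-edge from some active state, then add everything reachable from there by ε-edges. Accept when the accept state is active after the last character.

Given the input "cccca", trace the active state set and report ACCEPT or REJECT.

initial (ε-close {0}): {0,2,4,6}
'c' @ 1: {1,3,4,5,7,8}
'c' @ 2: {1,3,4,5,8}
'c' @ 3: {1,3,4,5,8}
'c' @ 4: {1,3,4,5,8}
'a' @ 5: {9}  ✓accept
final: {9}; accept 9 in set

Answer: ACCEPT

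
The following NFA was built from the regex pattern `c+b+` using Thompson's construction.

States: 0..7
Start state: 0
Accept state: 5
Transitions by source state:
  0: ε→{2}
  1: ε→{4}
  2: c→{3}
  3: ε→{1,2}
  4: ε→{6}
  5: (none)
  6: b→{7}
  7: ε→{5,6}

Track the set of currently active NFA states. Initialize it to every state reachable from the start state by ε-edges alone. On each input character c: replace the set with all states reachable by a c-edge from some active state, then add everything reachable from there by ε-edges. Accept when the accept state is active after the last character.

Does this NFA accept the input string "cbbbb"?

Answer: ACCEPT

Derivation:
initial (ε-close {0}): {0,2}
'c' @ 1: {1,2,3,4,6}
'b' @ 2: {5,6,7}  (accept∈set)
'b' @ 3: {5,6,7}  (accept∈set)
'b' @ 4: {5,6,7}  (accept∈set)
'b' @ 5: {5,6,7}  (accept∈set)
final: {5,6,7}; accept 5 in set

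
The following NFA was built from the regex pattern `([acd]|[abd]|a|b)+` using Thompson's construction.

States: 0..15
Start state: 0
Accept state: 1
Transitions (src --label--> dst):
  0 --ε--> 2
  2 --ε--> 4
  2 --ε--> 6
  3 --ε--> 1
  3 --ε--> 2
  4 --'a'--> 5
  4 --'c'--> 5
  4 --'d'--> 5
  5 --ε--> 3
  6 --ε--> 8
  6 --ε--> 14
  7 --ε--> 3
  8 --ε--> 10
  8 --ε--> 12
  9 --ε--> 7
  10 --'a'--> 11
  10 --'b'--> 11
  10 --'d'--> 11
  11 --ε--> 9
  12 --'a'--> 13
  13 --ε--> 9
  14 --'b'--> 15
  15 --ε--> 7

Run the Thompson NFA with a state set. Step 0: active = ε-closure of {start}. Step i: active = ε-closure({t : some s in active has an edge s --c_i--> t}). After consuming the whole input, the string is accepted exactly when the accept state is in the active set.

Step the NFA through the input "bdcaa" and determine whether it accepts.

initial (ε-close {0}): {0,2,4,6,8,10,12,14}
'b' @ 1: {1,2,3,4,6,7,8,9,10,11,12,14,15}  ✓accept
'd' @ 2: {1,2,3,4,5,6,7,8,9,10,11,12,14}  ✓accept
'c' @ 3: {1,2,3,4,5,6,8,10,12,14}  ✓accept
'a' @ 4: {1,2,3,4,5,6,7,8,9,10,11,12,13,14}  ✓accept
'a' @ 5: {1,2,3,4,5,6,7,8,9,10,11,12,13,14}  ✓accept
after full input: {1,2,3,4,5,6,7,8,9,10,11,12,13,14}  (accept=1 in)

Answer: ACCEPT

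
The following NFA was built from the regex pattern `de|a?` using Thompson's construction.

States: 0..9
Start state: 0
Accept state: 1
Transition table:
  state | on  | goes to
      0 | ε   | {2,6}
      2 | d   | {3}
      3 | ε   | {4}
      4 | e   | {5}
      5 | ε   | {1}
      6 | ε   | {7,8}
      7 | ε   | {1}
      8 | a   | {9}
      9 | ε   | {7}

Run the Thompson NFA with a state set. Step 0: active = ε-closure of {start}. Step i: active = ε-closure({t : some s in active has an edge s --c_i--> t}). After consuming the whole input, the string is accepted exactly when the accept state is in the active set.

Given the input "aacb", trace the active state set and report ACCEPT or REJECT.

Answer: REJECT

Trace:
initial (ε-close {0}): {0,1,2,6,7,8}
'a' @ 1: {1,7,9}  [accepting]
'a' @ 2: {}  — no active states
rest 'cb' ignored (set empty)
final: {}; accept 1 not in set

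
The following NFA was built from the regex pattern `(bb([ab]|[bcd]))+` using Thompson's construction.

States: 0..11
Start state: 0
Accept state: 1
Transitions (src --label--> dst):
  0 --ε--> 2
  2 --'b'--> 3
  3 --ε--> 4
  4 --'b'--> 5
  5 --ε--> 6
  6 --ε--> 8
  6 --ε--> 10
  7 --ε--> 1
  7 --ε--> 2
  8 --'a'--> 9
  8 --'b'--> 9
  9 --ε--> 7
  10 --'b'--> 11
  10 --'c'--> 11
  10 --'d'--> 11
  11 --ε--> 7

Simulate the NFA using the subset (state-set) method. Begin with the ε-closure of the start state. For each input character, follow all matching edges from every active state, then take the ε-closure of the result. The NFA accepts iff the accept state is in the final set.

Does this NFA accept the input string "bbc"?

initial (ε-close {0}): {0,2}
'b' @ 1: {3,4}
'b' @ 2: {5,6,8,10}
'c' @ 3: {1,2,7,11}  (accept∈set)
final: {1,2,7,11}; accept 1 in set

Answer: ACCEPT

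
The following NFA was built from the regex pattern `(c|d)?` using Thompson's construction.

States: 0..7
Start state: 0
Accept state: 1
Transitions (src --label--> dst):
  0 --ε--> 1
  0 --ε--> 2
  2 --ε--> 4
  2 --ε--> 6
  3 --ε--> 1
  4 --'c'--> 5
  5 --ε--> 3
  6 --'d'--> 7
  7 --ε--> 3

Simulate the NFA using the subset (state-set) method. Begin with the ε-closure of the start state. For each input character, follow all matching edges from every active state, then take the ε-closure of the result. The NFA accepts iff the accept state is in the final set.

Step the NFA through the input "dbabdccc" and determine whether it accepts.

Answer: REJECT

Steps:
S₀ = ε-closure({0}) = {0,1,2,4,6}
'd' @ 1: {1,3,7}  (accept∈set)
'b' @ 2: {}  — dead — no transitions
rest 'abdccc' ignored (set empty)
end set {} — state 1 not in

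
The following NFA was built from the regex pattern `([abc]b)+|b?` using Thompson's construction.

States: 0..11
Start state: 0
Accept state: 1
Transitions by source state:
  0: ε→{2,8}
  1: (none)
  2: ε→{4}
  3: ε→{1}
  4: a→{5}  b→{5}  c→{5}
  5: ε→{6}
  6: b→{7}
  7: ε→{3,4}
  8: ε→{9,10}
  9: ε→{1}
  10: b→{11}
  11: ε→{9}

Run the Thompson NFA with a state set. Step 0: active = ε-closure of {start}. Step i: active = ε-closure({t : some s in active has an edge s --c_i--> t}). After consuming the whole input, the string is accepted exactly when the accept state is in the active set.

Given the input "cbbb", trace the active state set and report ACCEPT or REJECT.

Answer: ACCEPT

Derivation:
initial (ε-close {0}): {0,1,2,4,8,9,10}
'c' @ 1: {5,6}
'b' @ 2: {1,3,4,7}  [accepting]
'b' @ 3: {5,6}
'b' @ 4: {1,3,4,7}  [accepting]
final: {1,3,4,7}; accept 1 in set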